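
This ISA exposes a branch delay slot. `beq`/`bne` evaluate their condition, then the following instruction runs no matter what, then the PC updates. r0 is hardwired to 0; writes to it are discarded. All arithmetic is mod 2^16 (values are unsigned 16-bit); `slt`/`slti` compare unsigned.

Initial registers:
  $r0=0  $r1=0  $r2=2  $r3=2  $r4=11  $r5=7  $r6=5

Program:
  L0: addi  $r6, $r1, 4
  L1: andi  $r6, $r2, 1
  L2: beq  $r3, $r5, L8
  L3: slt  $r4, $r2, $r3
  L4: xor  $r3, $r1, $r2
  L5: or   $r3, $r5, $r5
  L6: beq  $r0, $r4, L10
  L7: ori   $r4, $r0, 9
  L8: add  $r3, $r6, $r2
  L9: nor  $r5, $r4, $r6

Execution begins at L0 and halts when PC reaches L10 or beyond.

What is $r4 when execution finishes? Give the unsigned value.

9

[0] addi  $r6, $r1, 4  →  {$r0:0, $r1:0, $r2:2, $r3:2, $r4:11, $r5:7, $r6:4}
[1] andi  $r6, $r2, 1  →  {$r0:0, $r1:0, $r2:2, $r3:2, $r4:11, $r5:7, $r6:0}
[2] beq  $r3, $r5, L8  →  {$r0:0, $r1:0, $r2:2, $r3:2, $r4:11, $r5:7, $r6:0}  ⟨branch fallthrough⟩
[3] slt  $r4, $r2, $r3  →  {$r0:0, $r1:0, $r2:2, $r3:2, $r4:0, $r5:7, $r6:0}
[4] xor  $r3, $r1, $r2  →  {$r0:0, $r1:0, $r2:2, $r3:2, $r4:0, $r5:7, $r6:0}
[5] or   $r3, $r5, $r5  →  {$r0:0, $r1:0, $r2:2, $r3:7, $r4:0, $r5:7, $r6:0}
[6] beq  $r0, $r4, L10  →  {$r0:0, $r1:0, $r2:2, $r3:7, $r4:0, $r5:7, $r6:0}  ⟨branch taken⟩
[7] ori   $r4, $r0, 9  →  {$r0:0, $r1:0, $r2:2, $r3:7, $r4:9, $r5:7, $r6:0}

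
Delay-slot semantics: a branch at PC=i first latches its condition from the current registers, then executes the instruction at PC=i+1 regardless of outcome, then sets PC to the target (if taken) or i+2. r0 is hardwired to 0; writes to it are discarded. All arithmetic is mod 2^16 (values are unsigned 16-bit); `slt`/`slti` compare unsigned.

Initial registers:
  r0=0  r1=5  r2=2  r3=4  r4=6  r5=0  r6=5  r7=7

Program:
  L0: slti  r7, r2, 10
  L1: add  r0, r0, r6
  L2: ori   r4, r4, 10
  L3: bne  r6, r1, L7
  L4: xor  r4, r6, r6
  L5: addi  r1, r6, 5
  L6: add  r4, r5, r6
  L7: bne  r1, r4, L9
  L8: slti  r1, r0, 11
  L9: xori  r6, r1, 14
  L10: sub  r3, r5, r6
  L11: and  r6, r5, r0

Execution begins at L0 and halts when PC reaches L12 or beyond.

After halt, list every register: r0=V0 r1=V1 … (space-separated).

#0 slti  r7, r2, 10 ; 0/5/2/4/6/0/5/1
#1 add  r0, r0, r6 ; 0/5/2/4/6/0/5/1
#2 ori   r4, r4, 10 ; 0/5/2/4/14/0/5/1
#3 bne  r6, r1, L7 ; 0/5/2/4/14/0/5/1 ; →fallthru
#4 xor  r4, r6, r6 ; 0/5/2/4/0/0/5/1
#5 addi  r1, r6, 5 ; 0/10/2/4/0/0/5/1
#6 add  r4, r5, r6 ; 0/10/2/4/5/0/5/1
#7 bne  r1, r4, L9 ; 0/10/2/4/5/0/5/1 ; →target
#8 slti  r1, r0, 11 ; 0/1/2/4/5/0/5/1
#9 xori  r6, r1, 14 ; 0/1/2/4/5/0/15/1
#10 sub  r3, r5, r6 ; 0/1/2/65521/5/0/15/1
#11 and  r6, r5, r0 ; 0/1/2/65521/5/0/0/1

r0=0 r1=1 r2=2 r3=65521 r4=5 r5=0 r6=0 r7=1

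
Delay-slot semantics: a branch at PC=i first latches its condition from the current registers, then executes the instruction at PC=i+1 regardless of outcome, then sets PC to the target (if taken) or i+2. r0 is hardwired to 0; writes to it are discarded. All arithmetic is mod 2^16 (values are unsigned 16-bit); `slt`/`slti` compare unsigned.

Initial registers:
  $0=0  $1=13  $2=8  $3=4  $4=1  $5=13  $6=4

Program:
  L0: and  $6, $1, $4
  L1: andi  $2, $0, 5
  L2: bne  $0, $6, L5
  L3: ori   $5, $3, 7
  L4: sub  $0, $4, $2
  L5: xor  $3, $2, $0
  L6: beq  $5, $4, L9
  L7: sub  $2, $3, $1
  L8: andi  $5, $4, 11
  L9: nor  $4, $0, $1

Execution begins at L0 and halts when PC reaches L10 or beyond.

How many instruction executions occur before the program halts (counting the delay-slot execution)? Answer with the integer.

9

#0 and  $6, $1, $4 ; 0/13/8/4/1/13/1
#1 andi  $2, $0, 5 ; 0/13/0/4/1/13/1
#2 bne  $0, $6, L5 ; 0/13/0/4/1/13/1 ; →target
#3 ori   $5, $3, 7 ; 0/13/0/4/1/7/1
#5 xor  $3, $2, $0 ; 0/13/0/0/1/7/1
#6 beq  $5, $4, L9 ; 0/13/0/0/1/7/1 ; →fallthru
#7 sub  $2, $3, $1 ; 0/13/65523/0/1/7/1
#8 andi  $5, $4, 11 ; 0/13/65523/0/1/1/1
#9 nor  $4, $0, $1 ; 0/13/65523/0/65522/1/1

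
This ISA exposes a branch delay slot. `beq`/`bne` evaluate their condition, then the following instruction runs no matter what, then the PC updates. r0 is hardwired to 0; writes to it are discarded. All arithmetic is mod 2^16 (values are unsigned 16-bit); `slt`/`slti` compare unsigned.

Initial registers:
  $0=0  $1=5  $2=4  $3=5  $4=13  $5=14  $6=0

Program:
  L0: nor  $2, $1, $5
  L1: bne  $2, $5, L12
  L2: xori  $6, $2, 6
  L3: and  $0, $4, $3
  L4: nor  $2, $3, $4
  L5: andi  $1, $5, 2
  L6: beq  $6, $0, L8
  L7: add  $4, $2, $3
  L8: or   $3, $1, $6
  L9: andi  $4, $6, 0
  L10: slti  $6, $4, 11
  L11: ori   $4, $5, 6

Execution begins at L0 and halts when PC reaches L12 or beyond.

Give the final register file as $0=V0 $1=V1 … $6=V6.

[0] nor  $2, $1, $5  →  {$0:0, $1:5, $2:65520, $3:5, $4:13, $5:14, $6:0}
[1] bne  $2, $5, L12  →  {$0:0, $1:5, $2:65520, $3:5, $4:13, $5:14, $6:0}  ⟨branch taken⟩
[2] xori  $6, $2, 6  →  {$0:0, $1:5, $2:65520, $3:5, $4:13, $5:14, $6:65526}

$0=0 $1=5 $2=65520 $3=5 $4=13 $5=14 $6=65526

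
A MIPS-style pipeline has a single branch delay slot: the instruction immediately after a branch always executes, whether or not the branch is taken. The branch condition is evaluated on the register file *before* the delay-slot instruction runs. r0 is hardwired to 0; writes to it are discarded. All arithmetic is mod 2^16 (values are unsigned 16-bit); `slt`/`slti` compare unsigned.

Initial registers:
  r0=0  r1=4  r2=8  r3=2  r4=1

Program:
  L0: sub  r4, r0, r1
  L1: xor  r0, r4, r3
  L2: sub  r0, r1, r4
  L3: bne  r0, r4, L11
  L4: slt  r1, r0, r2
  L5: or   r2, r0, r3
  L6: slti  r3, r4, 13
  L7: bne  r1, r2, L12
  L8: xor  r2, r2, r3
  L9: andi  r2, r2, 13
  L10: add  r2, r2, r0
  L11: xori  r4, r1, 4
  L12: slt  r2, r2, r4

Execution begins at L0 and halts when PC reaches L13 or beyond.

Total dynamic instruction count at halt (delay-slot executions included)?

7

PC=0  sub  r4, r0, r1        | r0=0 r1=4 r2=8 r3=2 r4=65532
PC=1  xor  r0, r4, r3        | r0=0 r1=4 r2=8 r3=2 r4=65532
PC=2  sub  r0, r1, r4        | r0=0 r1=4 r2=8 r3=2 r4=65532
PC=3  bne  r0, r4, L11       | r0=0 r1=4 r2=8 r3=2 r4=65532  [TAKEN]
PC=4  slt  r1, r0, r2        | r0=0 r1=1 r2=8 r3=2 r4=65532
PC=11 xori  r4, r1, 4        | r0=0 r1=1 r2=8 r3=2 r4=5
PC=12 slt  r2, r2, r4        | r0=0 r1=1 r2=0 r3=2 r4=5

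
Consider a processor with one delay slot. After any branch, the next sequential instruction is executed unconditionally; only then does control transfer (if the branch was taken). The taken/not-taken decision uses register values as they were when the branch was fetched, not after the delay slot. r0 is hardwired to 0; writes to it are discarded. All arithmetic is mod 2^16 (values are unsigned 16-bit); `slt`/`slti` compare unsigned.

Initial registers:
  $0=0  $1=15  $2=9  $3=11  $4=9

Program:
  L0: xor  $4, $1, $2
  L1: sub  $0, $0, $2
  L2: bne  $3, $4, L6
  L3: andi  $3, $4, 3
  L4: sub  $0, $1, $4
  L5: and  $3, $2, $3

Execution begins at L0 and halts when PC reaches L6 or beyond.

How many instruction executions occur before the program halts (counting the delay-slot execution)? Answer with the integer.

4

#0 xor  $4, $1, $2 ; 0/15/9/11/6
#1 sub  $0, $0, $2 ; 0/15/9/11/6
#2 bne  $3, $4, L6 ; 0/15/9/11/6 ; →target
#3 andi  $3, $4, 3 ; 0/15/9/2/6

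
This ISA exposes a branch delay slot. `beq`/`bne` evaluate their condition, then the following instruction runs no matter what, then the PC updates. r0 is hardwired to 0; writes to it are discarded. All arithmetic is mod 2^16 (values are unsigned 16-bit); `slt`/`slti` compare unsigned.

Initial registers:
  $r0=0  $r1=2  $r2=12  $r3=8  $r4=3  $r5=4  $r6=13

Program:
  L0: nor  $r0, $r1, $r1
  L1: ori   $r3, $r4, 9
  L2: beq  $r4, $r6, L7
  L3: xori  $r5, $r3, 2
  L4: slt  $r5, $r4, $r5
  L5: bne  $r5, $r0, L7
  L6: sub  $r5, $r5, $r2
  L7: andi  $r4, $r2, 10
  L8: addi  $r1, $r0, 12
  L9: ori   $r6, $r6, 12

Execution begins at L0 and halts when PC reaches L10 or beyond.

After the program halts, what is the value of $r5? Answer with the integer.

#0 nor  $r0, $r1, $r1 ; 0/2/12/8/3/4/13
#1 ori   $r3, $r4, 9 ; 0/2/12/11/3/4/13
#2 beq  $r4, $r6, L7 ; 0/2/12/11/3/4/13 ; →fallthru
#3 xori  $r5, $r3, 2 ; 0/2/12/11/3/9/13
#4 slt  $r5, $r4, $r5 ; 0/2/12/11/3/1/13
#5 bne  $r5, $r0, L7 ; 0/2/12/11/3/1/13 ; →target
#6 sub  $r5, $r5, $r2 ; 0/2/12/11/3/65525/13
#7 andi  $r4, $r2, 10 ; 0/2/12/11/8/65525/13
#8 addi  $r1, $r0, 12 ; 0/12/12/11/8/65525/13
#9 ori   $r6, $r6, 12 ; 0/12/12/11/8/65525/13

65525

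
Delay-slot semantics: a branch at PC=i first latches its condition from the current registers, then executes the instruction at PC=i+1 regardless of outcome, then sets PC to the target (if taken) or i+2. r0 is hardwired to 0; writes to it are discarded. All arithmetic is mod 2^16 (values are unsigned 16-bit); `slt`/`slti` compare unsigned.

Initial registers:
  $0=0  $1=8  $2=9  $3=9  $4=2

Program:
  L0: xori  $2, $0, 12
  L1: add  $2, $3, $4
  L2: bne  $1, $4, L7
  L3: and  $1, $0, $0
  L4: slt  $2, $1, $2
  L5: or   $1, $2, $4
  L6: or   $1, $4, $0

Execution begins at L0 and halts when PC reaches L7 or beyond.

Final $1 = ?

0

#0 xori  $2, $0, 12 ; 0/8/12/9/2
#1 add  $2, $3, $4 ; 0/8/11/9/2
#2 bne  $1, $4, L7 ; 0/8/11/9/2 ; →target
#3 and  $1, $0, $0 ; 0/0/11/9/2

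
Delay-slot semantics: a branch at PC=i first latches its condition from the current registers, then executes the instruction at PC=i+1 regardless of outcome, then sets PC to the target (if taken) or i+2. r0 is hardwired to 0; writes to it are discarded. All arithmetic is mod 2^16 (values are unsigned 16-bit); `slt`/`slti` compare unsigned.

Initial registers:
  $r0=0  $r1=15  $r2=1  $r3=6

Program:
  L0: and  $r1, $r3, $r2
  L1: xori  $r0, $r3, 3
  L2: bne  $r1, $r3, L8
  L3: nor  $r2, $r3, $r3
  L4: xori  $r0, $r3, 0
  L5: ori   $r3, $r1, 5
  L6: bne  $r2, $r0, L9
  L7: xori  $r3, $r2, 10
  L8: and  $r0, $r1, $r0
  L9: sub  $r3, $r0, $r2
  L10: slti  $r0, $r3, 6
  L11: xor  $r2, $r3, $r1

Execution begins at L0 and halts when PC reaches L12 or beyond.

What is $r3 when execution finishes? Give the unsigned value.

  step pc=0: and  $r1, $r3, $r2  regs=(0,0,1,6)
  step pc=1: xori  $r0, $r3, 3  regs=(0,0,1,6)
  step pc=2: bne  $r1, $r3, L8  cond=T  regs=(0,0,1,6)
  step pc=3: nor  $r2, $r3, $r3  regs=(0,0,65529,6)
  step pc=8: and  $r0, $r1, $r0  regs=(0,0,65529,6)
  step pc=9: sub  $r3, $r0, $r2  regs=(0,0,65529,7)
  step pc=10: slti  $r0, $r3, 6  regs=(0,0,65529,7)
  step pc=11: xor  $r2, $r3, $r1  regs=(0,0,7,7)

7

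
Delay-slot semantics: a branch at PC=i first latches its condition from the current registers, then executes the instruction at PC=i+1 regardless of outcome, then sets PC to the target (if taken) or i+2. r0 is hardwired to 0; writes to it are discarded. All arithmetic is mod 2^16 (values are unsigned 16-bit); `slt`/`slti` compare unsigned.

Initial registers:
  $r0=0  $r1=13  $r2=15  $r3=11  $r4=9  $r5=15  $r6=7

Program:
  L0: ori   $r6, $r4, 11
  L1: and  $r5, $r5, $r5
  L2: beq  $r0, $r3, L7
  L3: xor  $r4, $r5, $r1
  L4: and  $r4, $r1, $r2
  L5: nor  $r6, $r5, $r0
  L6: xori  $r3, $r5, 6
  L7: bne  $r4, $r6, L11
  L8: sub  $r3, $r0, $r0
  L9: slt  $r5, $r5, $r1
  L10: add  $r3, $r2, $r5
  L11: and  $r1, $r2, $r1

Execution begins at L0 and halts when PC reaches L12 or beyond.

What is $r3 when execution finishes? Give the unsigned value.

PC=0  ori   $r6, $r4, 11     | $r0=0 $r1=13 $r2=15 $r3=11 $r4=9 $r5=15 $r6=11
PC=1  and  $r5, $r5, $r5     | $r0=0 $r1=13 $r2=15 $r3=11 $r4=9 $r5=15 $r6=11
PC=2  beq  $r0, $r3, L7      | $r0=0 $r1=13 $r2=15 $r3=11 $r4=9 $r5=15 $r6=11  [not taken]
PC=3  xor  $r4, $r5, $r1     | $r0=0 $r1=13 $r2=15 $r3=11 $r4=2 $r5=15 $r6=11
PC=4  and  $r4, $r1, $r2     | $r0=0 $r1=13 $r2=15 $r3=11 $r4=13 $r5=15 $r6=11
PC=5  nor  $r6, $r5, $r0     | $r0=0 $r1=13 $r2=15 $r3=11 $r4=13 $r5=15 $r6=65520
PC=6  xori  $r3, $r5, 6      | $r0=0 $r1=13 $r2=15 $r3=9 $r4=13 $r5=15 $r6=65520
PC=7  bne  $r4, $r6, L11     | $r0=0 $r1=13 $r2=15 $r3=9 $r4=13 $r5=15 $r6=65520  [TAKEN]
PC=8  sub  $r3, $r0, $r0     | $r0=0 $r1=13 $r2=15 $r3=0 $r4=13 $r5=15 $r6=65520
PC=11 and  $r1, $r2, $r1     | $r0=0 $r1=13 $r2=15 $r3=0 $r4=13 $r5=15 $r6=65520

0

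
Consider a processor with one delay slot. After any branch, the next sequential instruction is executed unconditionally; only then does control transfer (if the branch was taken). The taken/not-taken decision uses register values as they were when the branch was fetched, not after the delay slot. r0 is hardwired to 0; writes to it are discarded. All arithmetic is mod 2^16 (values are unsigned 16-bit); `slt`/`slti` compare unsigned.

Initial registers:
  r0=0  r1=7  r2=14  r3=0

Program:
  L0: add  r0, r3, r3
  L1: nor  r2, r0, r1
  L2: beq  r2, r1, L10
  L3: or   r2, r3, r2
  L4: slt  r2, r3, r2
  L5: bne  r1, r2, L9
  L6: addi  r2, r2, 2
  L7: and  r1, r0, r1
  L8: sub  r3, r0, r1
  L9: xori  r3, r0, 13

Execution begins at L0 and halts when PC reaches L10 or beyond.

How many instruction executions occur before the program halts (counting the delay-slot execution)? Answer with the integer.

PC=0  add  r0, r3, r3        | r0=0 r1=7 r2=14 r3=0
PC=1  nor  r2, r0, r1        | r0=0 r1=7 r2=65528 r3=0
PC=2  beq  r2, r1, L10       | r0=0 r1=7 r2=65528 r3=0  [not taken]
PC=3  or   r2, r3, r2        | r0=0 r1=7 r2=65528 r3=0
PC=4  slt  r2, r3, r2        | r0=0 r1=7 r2=1 r3=0
PC=5  bne  r1, r2, L9        | r0=0 r1=7 r2=1 r3=0  [TAKEN]
PC=6  addi  r2, r2, 2        | r0=0 r1=7 r2=3 r3=0
PC=9  xori  r3, r0, 13       | r0=0 r1=7 r2=3 r3=13

8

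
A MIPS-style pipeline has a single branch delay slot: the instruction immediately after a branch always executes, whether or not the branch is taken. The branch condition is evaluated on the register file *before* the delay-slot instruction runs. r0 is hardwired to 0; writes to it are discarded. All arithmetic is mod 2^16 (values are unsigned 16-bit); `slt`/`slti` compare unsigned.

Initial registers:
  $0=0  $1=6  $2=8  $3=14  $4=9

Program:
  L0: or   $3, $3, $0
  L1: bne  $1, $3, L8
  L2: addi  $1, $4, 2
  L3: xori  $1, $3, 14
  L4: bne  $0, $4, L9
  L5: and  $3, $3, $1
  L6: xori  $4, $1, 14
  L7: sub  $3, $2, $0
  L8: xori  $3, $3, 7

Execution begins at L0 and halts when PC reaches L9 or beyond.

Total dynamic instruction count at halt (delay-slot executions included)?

4

[0] or   $3, $3, $0  →  {$0:0, $1:6, $2:8, $3:14, $4:9}
[1] bne  $1, $3, L8  →  {$0:0, $1:6, $2:8, $3:14, $4:9}  ⟨branch taken⟩
[2] addi  $1, $4, 2  →  {$0:0, $1:11, $2:8, $3:14, $4:9}
[8] xori  $3, $3, 7  →  {$0:0, $1:11, $2:8, $3:9, $4:9}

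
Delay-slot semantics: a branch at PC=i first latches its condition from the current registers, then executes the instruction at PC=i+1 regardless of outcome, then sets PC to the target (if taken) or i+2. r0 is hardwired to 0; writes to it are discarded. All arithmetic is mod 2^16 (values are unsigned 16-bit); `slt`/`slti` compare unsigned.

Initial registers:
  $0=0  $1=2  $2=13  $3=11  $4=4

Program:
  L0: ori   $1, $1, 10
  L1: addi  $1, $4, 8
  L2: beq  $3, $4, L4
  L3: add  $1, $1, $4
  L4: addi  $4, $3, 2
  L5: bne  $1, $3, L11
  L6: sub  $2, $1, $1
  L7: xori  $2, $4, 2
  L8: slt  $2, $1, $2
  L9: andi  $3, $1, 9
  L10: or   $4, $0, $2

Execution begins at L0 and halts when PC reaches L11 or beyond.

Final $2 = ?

0

PC=0  ori   $1, $1, 10       | $0=0 $1=10 $2=13 $3=11 $4=4
PC=1  addi  $1, $4, 8        | $0=0 $1=12 $2=13 $3=11 $4=4
PC=2  beq  $3, $4, L4        | $0=0 $1=12 $2=13 $3=11 $4=4  [not taken]
PC=3  add  $1, $1, $4        | $0=0 $1=16 $2=13 $3=11 $4=4
PC=4  addi  $4, $3, 2        | $0=0 $1=16 $2=13 $3=11 $4=13
PC=5  bne  $1, $3, L11       | $0=0 $1=16 $2=13 $3=11 $4=13  [TAKEN]
PC=6  sub  $2, $1, $1        | $0=0 $1=16 $2=0 $3=11 $4=13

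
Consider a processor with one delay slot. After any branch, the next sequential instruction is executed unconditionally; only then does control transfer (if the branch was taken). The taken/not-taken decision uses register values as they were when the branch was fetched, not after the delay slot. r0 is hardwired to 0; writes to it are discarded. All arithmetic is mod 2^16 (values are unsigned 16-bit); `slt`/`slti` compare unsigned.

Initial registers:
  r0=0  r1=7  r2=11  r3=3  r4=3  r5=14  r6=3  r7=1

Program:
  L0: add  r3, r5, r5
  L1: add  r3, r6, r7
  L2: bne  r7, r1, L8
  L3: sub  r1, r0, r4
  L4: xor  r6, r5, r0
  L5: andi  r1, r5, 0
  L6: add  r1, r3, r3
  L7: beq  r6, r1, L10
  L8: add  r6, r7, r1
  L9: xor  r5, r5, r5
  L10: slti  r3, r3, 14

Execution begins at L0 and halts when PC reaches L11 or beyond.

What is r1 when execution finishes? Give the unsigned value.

65533

[0] add  r3, r5, r5  →  {r0:0, r1:7, r2:11, r3:28, r4:3, r5:14, r6:3, r7:1}
[1] add  r3, r6, r7  →  {r0:0, r1:7, r2:11, r3:4, r4:3, r5:14, r6:3, r7:1}
[2] bne  r7, r1, L8  →  {r0:0, r1:7, r2:11, r3:4, r4:3, r5:14, r6:3, r7:1}  ⟨branch taken⟩
[3] sub  r1, r0, r4  →  {r0:0, r1:65533, r2:11, r3:4, r4:3, r5:14, r6:3, r7:1}
[8] add  r6, r7, r1  →  {r0:0, r1:65533, r2:11, r3:4, r4:3, r5:14, r6:65534, r7:1}
[9] xor  r5, r5, r5  →  {r0:0, r1:65533, r2:11, r3:4, r4:3, r5:0, r6:65534, r7:1}
[10] slti  r3, r3, 14  →  {r0:0, r1:65533, r2:11, r3:1, r4:3, r5:0, r6:65534, r7:1}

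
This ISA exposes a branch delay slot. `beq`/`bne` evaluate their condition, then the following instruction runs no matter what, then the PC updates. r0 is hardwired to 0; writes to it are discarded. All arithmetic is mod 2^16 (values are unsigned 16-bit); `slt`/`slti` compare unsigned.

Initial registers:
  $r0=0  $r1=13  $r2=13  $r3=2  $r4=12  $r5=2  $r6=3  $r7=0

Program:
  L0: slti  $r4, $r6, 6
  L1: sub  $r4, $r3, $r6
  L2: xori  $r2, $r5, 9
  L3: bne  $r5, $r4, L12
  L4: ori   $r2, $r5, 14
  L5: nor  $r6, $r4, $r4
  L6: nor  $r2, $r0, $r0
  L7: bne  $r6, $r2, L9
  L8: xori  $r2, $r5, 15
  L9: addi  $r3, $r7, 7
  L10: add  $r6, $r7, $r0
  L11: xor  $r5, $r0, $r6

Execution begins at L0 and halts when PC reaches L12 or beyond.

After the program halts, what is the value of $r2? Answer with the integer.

14

#0 slti  $r4, $r6, 6 ; 0/13/13/2/1/2/3/0
#1 sub  $r4, $r3, $r6 ; 0/13/13/2/65535/2/3/0
#2 xori  $r2, $r5, 9 ; 0/13/11/2/65535/2/3/0
#3 bne  $r5, $r4, L12 ; 0/13/11/2/65535/2/3/0 ; →target
#4 ori   $r2, $r5, 14 ; 0/13/14/2/65535/2/3/0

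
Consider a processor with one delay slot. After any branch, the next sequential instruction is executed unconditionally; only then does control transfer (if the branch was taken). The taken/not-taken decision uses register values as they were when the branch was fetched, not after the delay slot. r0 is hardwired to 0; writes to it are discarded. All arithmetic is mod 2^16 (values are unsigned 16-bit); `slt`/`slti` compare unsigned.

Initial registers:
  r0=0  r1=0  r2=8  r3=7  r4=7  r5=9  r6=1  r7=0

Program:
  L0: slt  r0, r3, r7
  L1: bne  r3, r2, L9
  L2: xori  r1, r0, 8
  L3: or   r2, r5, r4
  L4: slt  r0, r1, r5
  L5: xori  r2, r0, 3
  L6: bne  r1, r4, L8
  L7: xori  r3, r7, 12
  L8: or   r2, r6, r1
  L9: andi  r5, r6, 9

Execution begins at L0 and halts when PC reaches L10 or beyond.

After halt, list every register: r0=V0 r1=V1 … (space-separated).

#0 slt  r0, r3, r7 ; 0/0/8/7/7/9/1/0
#1 bne  r3, r2, L9 ; 0/0/8/7/7/9/1/0 ; →target
#2 xori  r1, r0, 8 ; 0/8/8/7/7/9/1/0
#9 andi  r5, r6, 9 ; 0/8/8/7/7/1/1/0

r0=0 r1=8 r2=8 r3=7 r4=7 r5=1 r6=1 r7=0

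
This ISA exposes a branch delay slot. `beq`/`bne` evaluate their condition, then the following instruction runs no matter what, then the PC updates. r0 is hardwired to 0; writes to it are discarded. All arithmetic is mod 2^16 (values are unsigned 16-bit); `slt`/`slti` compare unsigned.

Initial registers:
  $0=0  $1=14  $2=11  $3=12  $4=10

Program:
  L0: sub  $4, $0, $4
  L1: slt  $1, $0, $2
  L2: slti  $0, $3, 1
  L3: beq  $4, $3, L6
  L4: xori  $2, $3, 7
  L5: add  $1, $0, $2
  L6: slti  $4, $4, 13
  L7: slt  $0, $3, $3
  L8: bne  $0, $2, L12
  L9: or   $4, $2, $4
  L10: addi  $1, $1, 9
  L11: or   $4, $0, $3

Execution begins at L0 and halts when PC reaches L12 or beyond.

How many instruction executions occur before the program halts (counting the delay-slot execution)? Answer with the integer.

10

  step pc=0: sub  $4, $0, $4  regs=(0,14,11,12,65526)
  step pc=1: slt  $1, $0, $2  regs=(0,1,11,12,65526)
  step pc=2: slti  $0, $3, 1  regs=(0,1,11,12,65526)
  step pc=3: beq  $4, $3, L6  cond=F  regs=(0,1,11,12,65526)
  step pc=4: xori  $2, $3, 7  regs=(0,1,11,12,65526)
  step pc=5: add  $1, $0, $2  regs=(0,11,11,12,65526)
  step pc=6: slti  $4, $4, 13  regs=(0,11,11,12,0)
  step pc=7: slt  $0, $3, $3  regs=(0,11,11,12,0)
  step pc=8: bne  $0, $2, L12  cond=T  regs=(0,11,11,12,0)
  step pc=9: or   $4, $2, $4  regs=(0,11,11,12,11)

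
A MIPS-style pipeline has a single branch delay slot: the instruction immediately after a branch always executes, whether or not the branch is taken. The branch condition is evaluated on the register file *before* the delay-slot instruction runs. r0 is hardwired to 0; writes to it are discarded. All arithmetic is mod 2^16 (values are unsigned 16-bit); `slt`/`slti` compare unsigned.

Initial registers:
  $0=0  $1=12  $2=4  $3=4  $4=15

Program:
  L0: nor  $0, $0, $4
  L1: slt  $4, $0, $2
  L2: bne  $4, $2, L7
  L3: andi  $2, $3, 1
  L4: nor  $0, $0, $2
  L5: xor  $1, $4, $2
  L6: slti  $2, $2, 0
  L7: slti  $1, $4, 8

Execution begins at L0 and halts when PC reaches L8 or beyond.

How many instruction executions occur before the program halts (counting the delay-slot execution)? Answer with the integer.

5

[0] nor  $0, $0, $4  →  {$0:0, $1:12, $2:4, $3:4, $4:15}
[1] slt  $4, $0, $2  →  {$0:0, $1:12, $2:4, $3:4, $4:1}
[2] bne  $4, $2, L7  →  {$0:0, $1:12, $2:4, $3:4, $4:1}  ⟨branch taken⟩
[3] andi  $2, $3, 1  →  {$0:0, $1:12, $2:0, $3:4, $4:1}
[7] slti  $1, $4, 8  →  {$0:0, $1:1, $2:0, $3:4, $4:1}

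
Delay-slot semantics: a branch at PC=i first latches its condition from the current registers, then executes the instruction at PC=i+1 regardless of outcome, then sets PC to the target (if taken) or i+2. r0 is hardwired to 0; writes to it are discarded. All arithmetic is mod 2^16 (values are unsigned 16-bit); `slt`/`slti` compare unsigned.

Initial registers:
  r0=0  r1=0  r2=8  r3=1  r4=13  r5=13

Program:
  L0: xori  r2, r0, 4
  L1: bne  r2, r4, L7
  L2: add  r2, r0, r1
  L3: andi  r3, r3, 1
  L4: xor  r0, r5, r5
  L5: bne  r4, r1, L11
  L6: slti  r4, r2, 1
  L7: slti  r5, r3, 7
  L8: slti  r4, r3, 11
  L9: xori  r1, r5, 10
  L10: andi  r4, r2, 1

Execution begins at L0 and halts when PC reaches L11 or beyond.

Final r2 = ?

  step pc=0: xori  r2, r0, 4  regs=(0,0,4,1,13,13)
  step pc=1: bne  r2, r4, L7  cond=T  regs=(0,0,4,1,13,13)
  step pc=2: add  r2, r0, r1  regs=(0,0,0,1,13,13)
  step pc=7: slti  r5, r3, 7  regs=(0,0,0,1,13,1)
  step pc=8: slti  r4, r3, 11  regs=(0,0,0,1,1,1)
  step pc=9: xori  r1, r5, 10  regs=(0,11,0,1,1,1)
  step pc=10: andi  r4, r2, 1  regs=(0,11,0,1,0,1)

0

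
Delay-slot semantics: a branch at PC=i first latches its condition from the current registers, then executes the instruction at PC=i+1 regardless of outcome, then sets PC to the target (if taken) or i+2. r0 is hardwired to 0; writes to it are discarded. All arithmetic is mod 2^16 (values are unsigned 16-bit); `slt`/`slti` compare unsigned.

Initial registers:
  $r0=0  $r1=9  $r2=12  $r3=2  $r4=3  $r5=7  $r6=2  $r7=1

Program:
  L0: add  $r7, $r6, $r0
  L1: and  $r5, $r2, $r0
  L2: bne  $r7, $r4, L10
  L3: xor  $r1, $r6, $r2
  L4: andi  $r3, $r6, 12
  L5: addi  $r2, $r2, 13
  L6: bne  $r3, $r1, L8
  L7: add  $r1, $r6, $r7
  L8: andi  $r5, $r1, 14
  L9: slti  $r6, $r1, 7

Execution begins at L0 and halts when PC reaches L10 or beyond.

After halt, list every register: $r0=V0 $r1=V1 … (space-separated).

  step pc=0: add  $r7, $r6, $r0  regs=(0,9,12,2,3,7,2,2)
  step pc=1: and  $r5, $r2, $r0  regs=(0,9,12,2,3,0,2,2)
  step pc=2: bne  $r7, $r4, L10  cond=T  regs=(0,9,12,2,3,0,2,2)
  step pc=3: xor  $r1, $r6, $r2  regs=(0,14,12,2,3,0,2,2)

$r0=0 $r1=14 $r2=12 $r3=2 $r4=3 $r5=0 $r6=2 $r7=2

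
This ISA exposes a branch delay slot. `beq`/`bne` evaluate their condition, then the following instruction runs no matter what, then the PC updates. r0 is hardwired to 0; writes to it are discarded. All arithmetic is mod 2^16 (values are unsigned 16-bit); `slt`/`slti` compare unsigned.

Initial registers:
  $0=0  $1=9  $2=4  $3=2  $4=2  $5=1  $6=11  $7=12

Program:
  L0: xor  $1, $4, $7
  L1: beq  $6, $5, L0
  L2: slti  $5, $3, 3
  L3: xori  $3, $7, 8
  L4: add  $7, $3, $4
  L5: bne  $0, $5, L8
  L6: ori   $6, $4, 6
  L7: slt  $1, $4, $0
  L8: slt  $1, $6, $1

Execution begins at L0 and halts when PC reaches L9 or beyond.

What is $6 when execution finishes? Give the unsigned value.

PC=0  xor  $1, $4, $7        | $0=0 $1=14 $2=4 $3=2 $4=2 $5=1 $6=11 $7=12
PC=1  beq  $6, $5, L0        | $0=0 $1=14 $2=4 $3=2 $4=2 $5=1 $6=11 $7=12  [not taken]
PC=2  slti  $5, $3, 3        | $0=0 $1=14 $2=4 $3=2 $4=2 $5=1 $6=11 $7=12
PC=3  xori  $3, $7, 8        | $0=0 $1=14 $2=4 $3=4 $4=2 $5=1 $6=11 $7=12
PC=4  add  $7, $3, $4        | $0=0 $1=14 $2=4 $3=4 $4=2 $5=1 $6=11 $7=6
PC=5  bne  $0, $5, L8        | $0=0 $1=14 $2=4 $3=4 $4=2 $5=1 $6=11 $7=6  [TAKEN]
PC=6  ori   $6, $4, 6        | $0=0 $1=14 $2=4 $3=4 $4=2 $5=1 $6=6 $7=6
PC=8  slt  $1, $6, $1        | $0=0 $1=1 $2=4 $3=4 $4=2 $5=1 $6=6 $7=6

6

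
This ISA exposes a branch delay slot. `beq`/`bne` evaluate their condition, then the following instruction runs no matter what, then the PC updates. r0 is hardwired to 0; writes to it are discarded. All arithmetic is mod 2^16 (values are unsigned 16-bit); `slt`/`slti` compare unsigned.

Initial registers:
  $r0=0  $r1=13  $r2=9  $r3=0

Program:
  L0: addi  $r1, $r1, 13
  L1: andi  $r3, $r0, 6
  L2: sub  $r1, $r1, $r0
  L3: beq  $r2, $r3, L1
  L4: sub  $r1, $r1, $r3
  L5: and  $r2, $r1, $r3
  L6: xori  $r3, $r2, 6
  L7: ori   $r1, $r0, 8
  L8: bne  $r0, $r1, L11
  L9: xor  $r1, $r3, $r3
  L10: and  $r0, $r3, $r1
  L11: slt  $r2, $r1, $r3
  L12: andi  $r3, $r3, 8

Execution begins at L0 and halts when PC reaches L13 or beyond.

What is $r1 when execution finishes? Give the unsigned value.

#0 addi  $r1, $r1, 13 ; 0/26/9/0
#1 andi  $r3, $r0, 6 ; 0/26/9/0
#2 sub  $r1, $r1, $r0 ; 0/26/9/0
#3 beq  $r2, $r3, L1 ; 0/26/9/0 ; →fallthru
#4 sub  $r1, $r1, $r3 ; 0/26/9/0
#5 and  $r2, $r1, $r3 ; 0/26/0/0
#6 xori  $r3, $r2, 6 ; 0/26/0/6
#7 ori   $r1, $r0, 8 ; 0/8/0/6
#8 bne  $r0, $r1, L11 ; 0/8/0/6 ; →target
#9 xor  $r1, $r3, $r3 ; 0/0/0/6
#11 slt  $r2, $r1, $r3 ; 0/0/1/6
#12 andi  $r3, $r3, 8 ; 0/0/1/0

0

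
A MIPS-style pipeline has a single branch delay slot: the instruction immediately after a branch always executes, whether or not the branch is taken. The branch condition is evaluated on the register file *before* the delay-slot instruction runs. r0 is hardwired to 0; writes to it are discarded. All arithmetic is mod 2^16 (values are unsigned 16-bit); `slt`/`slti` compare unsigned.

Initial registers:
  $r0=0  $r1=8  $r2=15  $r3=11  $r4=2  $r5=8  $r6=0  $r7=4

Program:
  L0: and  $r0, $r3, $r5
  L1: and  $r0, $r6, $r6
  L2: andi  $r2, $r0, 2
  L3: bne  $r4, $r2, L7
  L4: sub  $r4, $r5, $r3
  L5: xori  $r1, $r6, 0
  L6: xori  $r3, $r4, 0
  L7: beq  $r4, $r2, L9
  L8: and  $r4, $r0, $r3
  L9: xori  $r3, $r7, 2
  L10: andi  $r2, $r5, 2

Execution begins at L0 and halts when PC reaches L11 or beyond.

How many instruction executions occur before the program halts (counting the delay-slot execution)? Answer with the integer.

  step pc=0: and  $r0, $r3, $r5  regs=(0,8,15,11,2,8,0,4)
  step pc=1: and  $r0, $r6, $r6  regs=(0,8,15,11,2,8,0,4)
  step pc=2: andi  $r2, $r0, 2  regs=(0,8,0,11,2,8,0,4)
  step pc=3: bne  $r4, $r2, L7  cond=T  regs=(0,8,0,11,2,8,0,4)
  step pc=4: sub  $r4, $r5, $r3  regs=(0,8,0,11,65533,8,0,4)
  step pc=7: beq  $r4, $r2, L9  cond=F  regs=(0,8,0,11,65533,8,0,4)
  step pc=8: and  $r4, $r0, $r3  regs=(0,8,0,11,0,8,0,4)
  step pc=9: xori  $r3, $r7, 2  regs=(0,8,0,6,0,8,0,4)
  step pc=10: andi  $r2, $r5, 2  regs=(0,8,0,6,0,8,0,4)

9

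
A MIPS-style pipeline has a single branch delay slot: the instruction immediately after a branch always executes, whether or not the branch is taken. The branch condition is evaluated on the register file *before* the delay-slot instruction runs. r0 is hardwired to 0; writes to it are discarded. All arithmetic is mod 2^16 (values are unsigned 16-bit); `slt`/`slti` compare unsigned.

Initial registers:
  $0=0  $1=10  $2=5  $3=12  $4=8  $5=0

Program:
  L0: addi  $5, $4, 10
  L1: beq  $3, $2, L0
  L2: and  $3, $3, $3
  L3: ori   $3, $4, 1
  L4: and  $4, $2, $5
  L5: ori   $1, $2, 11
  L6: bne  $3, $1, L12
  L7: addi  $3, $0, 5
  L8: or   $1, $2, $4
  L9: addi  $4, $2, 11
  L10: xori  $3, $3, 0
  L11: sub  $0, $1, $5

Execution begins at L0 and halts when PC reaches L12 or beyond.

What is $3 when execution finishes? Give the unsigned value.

  step pc=0: addi  $5, $4, 10  regs=(0,10,5,12,8,18)
  step pc=1: beq  $3, $2, L0  cond=F  regs=(0,10,5,12,8,18)
  step pc=2: and  $3, $3, $3  regs=(0,10,5,12,8,18)
  step pc=3: ori   $3, $4, 1  regs=(0,10,5,9,8,18)
  step pc=4: and  $4, $2, $5  regs=(0,10,5,9,0,18)
  step pc=5: ori   $1, $2, 11  regs=(0,15,5,9,0,18)
  step pc=6: bne  $3, $1, L12  cond=T  regs=(0,15,5,9,0,18)
  step pc=7: addi  $3, $0, 5  regs=(0,15,5,5,0,18)

5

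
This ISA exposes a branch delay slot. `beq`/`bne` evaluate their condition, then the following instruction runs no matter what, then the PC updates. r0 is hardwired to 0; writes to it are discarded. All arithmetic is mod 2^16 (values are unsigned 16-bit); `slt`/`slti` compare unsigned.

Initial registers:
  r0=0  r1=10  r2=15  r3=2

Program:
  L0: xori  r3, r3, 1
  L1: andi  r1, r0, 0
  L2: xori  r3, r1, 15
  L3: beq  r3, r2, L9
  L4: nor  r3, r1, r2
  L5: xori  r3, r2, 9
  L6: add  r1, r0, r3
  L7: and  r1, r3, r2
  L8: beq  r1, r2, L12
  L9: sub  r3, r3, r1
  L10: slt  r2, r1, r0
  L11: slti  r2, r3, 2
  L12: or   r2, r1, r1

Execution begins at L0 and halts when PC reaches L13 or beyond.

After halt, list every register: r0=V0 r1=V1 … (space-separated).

[0] xori  r3, r3, 1  →  {r0:0, r1:10, r2:15, r3:3}
[1] andi  r1, r0, 0  →  {r0:0, r1:0, r2:15, r3:3}
[2] xori  r3, r1, 15  →  {r0:0, r1:0, r2:15, r3:15}
[3] beq  r3, r2, L9  →  {r0:0, r1:0, r2:15, r3:15}  ⟨branch taken⟩
[4] nor  r3, r1, r2  →  {r0:0, r1:0, r2:15, r3:65520}
[9] sub  r3, r3, r1  →  {r0:0, r1:0, r2:15, r3:65520}
[10] slt  r2, r1, r0  →  {r0:0, r1:0, r2:0, r3:65520}
[11] slti  r2, r3, 2  →  {r0:0, r1:0, r2:0, r3:65520}
[12] or   r2, r1, r1  →  {r0:0, r1:0, r2:0, r3:65520}

r0=0 r1=0 r2=0 r3=65520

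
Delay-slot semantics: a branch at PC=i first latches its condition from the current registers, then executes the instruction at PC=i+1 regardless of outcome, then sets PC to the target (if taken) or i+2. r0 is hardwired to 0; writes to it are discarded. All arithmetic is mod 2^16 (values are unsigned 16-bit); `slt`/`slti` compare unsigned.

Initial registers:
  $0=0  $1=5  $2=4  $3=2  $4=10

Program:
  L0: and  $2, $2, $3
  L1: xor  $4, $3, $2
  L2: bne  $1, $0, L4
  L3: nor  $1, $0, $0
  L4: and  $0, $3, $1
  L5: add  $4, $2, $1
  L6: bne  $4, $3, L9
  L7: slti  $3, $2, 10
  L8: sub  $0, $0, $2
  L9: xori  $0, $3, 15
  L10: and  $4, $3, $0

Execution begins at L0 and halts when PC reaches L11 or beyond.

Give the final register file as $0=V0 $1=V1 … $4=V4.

$0=0 $1=65535 $2=0 $3=1 $4=0

  step pc=0: and  $2, $2, $3  regs=(0,5,0,2,10)
  step pc=1: xor  $4, $3, $2  regs=(0,5,0,2,2)
  step pc=2: bne  $1, $0, L4  cond=T  regs=(0,5,0,2,2)
  step pc=3: nor  $1, $0, $0  regs=(0,65535,0,2,2)
  step pc=4: and  $0, $3, $1  regs=(0,65535,0,2,2)
  step pc=5: add  $4, $2, $1  regs=(0,65535,0,2,65535)
  step pc=6: bne  $4, $3, L9  cond=T  regs=(0,65535,0,2,65535)
  step pc=7: slti  $3, $2, 10  regs=(0,65535,0,1,65535)
  step pc=9: xori  $0, $3, 15  regs=(0,65535,0,1,65535)
  step pc=10: and  $4, $3, $0  regs=(0,65535,0,1,0)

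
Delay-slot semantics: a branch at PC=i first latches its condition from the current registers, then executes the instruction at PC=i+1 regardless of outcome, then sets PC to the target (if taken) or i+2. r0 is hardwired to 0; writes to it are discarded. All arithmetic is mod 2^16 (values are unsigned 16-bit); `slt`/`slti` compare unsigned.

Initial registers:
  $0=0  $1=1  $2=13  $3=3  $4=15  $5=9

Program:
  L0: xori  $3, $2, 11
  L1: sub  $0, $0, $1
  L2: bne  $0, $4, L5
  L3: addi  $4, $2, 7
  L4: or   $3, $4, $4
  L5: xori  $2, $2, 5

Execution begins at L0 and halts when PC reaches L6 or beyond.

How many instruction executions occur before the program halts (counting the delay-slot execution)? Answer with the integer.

#0 xori  $3, $2, 11 ; 0/1/13/6/15/9
#1 sub  $0, $0, $1 ; 0/1/13/6/15/9
#2 bne  $0, $4, L5 ; 0/1/13/6/15/9 ; →target
#3 addi  $4, $2, 7 ; 0/1/13/6/20/9
#5 xori  $2, $2, 5 ; 0/1/8/6/20/9

5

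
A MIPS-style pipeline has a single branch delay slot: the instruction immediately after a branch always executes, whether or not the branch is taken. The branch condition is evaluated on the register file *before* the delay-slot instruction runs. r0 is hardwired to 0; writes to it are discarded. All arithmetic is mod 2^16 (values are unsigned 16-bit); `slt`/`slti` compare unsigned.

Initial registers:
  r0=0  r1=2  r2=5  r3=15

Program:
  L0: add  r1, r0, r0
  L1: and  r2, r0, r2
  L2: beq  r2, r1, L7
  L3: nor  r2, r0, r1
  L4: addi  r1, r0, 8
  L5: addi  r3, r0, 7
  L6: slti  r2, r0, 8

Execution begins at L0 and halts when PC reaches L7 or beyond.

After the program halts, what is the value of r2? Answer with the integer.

65535

[0] add  r1, r0, r0  →  {r0:0, r1:0, r2:5, r3:15}
[1] and  r2, r0, r2  →  {r0:0, r1:0, r2:0, r3:15}
[2] beq  r2, r1, L7  →  {r0:0, r1:0, r2:0, r3:15}  ⟨branch taken⟩
[3] nor  r2, r0, r1  →  {r0:0, r1:0, r2:65535, r3:15}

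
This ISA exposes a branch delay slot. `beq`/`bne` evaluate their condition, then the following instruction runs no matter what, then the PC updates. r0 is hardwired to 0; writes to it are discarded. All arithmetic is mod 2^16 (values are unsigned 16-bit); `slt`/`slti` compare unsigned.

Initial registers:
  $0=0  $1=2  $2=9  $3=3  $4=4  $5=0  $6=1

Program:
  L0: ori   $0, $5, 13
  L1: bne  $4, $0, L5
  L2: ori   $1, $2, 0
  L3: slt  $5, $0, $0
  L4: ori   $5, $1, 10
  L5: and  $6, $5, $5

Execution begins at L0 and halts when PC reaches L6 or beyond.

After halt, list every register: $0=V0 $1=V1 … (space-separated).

$0=0 $1=9 $2=9 $3=3 $4=4 $5=0 $6=0

#0 ori   $0, $5, 13 ; 0/2/9/3/4/0/1
#1 bne  $4, $0, L5 ; 0/2/9/3/4/0/1 ; →target
#2 ori   $1, $2, 0 ; 0/9/9/3/4/0/1
#5 and  $6, $5, $5 ; 0/9/9/3/4/0/0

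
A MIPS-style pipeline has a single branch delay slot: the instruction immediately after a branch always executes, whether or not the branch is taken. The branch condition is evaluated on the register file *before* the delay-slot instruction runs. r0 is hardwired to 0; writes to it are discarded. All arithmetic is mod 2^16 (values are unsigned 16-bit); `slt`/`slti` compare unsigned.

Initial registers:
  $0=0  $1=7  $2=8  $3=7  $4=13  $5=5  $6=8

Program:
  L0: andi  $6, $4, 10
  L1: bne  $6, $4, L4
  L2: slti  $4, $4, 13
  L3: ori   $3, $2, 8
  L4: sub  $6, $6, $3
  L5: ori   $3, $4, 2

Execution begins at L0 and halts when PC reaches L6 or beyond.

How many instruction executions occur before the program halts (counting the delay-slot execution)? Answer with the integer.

5

[0] andi  $6, $4, 10  →  {$0:0, $1:7, $2:8, $3:7, $4:13, $5:5, $6:8}
[1] bne  $6, $4, L4  →  {$0:0, $1:7, $2:8, $3:7, $4:13, $5:5, $6:8}  ⟨branch taken⟩
[2] slti  $4, $4, 13  →  {$0:0, $1:7, $2:8, $3:7, $4:0, $5:5, $6:8}
[4] sub  $6, $6, $3  →  {$0:0, $1:7, $2:8, $3:7, $4:0, $5:5, $6:1}
[5] ori   $3, $4, 2  →  {$0:0, $1:7, $2:8, $3:2, $4:0, $5:5, $6:1}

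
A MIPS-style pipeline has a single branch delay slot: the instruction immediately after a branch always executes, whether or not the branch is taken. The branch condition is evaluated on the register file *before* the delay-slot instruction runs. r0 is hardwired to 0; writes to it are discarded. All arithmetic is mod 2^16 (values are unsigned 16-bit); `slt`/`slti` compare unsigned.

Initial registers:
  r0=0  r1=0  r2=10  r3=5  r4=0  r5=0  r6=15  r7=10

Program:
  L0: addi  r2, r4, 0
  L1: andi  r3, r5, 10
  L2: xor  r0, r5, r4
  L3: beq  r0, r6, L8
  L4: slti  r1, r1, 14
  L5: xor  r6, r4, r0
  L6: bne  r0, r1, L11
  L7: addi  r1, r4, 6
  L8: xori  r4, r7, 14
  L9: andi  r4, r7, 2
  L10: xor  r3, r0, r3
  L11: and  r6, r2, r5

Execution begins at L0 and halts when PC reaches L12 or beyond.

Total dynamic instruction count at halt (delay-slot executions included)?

9

PC=0  addi  r2, r4, 0        | r0=0 r1=0 r2=0 r3=5 r4=0 r5=0 r6=15 r7=10
PC=1  andi  r3, r5, 10       | r0=0 r1=0 r2=0 r3=0 r4=0 r5=0 r6=15 r7=10
PC=2  xor  r0, r5, r4        | r0=0 r1=0 r2=0 r3=0 r4=0 r5=0 r6=15 r7=10
PC=3  beq  r0, r6, L8        | r0=0 r1=0 r2=0 r3=0 r4=0 r5=0 r6=15 r7=10  [not taken]
PC=4  slti  r1, r1, 14       | r0=0 r1=1 r2=0 r3=0 r4=0 r5=0 r6=15 r7=10
PC=5  xor  r6, r4, r0        | r0=0 r1=1 r2=0 r3=0 r4=0 r5=0 r6=0 r7=10
PC=6  bne  r0, r1, L11       | r0=0 r1=1 r2=0 r3=0 r4=0 r5=0 r6=0 r7=10  [TAKEN]
PC=7  addi  r1, r4, 6        | r0=0 r1=6 r2=0 r3=0 r4=0 r5=0 r6=0 r7=10
PC=11 and  r6, r2, r5        | r0=0 r1=6 r2=0 r3=0 r4=0 r5=0 r6=0 r7=10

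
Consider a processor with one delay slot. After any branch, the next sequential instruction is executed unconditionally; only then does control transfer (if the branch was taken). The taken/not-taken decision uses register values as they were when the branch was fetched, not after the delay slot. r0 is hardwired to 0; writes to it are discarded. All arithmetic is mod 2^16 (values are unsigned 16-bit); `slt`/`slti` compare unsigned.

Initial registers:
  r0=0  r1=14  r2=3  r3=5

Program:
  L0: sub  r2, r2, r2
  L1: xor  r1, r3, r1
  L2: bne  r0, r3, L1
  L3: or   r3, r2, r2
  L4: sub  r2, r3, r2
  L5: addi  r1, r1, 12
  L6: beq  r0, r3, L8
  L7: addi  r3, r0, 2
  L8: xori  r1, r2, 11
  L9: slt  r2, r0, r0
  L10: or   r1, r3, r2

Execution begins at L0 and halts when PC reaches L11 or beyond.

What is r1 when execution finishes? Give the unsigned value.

2

  step pc=0: sub  r2, r2, r2  regs=(0,14,0,5)
  step pc=1: xor  r1, r3, r1  regs=(0,11,0,5)
  step pc=2: bne  r0, r3, L1  cond=T  regs=(0,11,0,5)
  step pc=3: or   r3, r2, r2  regs=(0,11,0,0)
  step pc=1: xor  r1, r3, r1  regs=(0,11,0,0)
  step pc=2: bne  r0, r3, L1  cond=F  regs=(0,11,0,0)
  step pc=3: or   r3, r2, r2  regs=(0,11,0,0)
  step pc=4: sub  r2, r3, r2  regs=(0,11,0,0)
  step pc=5: addi  r1, r1, 12  regs=(0,23,0,0)
  step pc=6: beq  r0, r3, L8  cond=T  regs=(0,23,0,0)
  step pc=7: addi  r3, r0, 2  regs=(0,23,0,2)
  step pc=8: xori  r1, r2, 11  regs=(0,11,0,2)
  step pc=9: slt  r2, r0, r0  regs=(0,11,0,2)
  step pc=10: or   r1, r3, r2  regs=(0,2,0,2)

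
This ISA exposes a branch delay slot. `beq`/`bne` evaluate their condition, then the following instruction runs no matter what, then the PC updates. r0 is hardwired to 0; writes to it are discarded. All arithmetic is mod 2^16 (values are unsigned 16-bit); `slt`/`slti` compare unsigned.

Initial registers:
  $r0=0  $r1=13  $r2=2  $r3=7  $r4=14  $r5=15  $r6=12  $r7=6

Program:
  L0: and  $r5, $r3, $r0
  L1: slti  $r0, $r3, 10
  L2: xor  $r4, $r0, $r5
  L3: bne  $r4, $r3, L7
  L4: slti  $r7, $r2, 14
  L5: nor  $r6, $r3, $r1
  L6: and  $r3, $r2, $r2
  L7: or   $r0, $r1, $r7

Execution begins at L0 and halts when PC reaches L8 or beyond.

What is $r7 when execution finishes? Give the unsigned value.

1

[0] and  $r5, $r3, $r0  →  {$r0:0, $r1:13, $r2:2, $r3:7, $r4:14, $r5:0, $r6:12, $r7:6}
[1] slti  $r0, $r3, 10  →  {$r0:0, $r1:13, $r2:2, $r3:7, $r4:14, $r5:0, $r6:12, $r7:6}
[2] xor  $r4, $r0, $r5  →  {$r0:0, $r1:13, $r2:2, $r3:7, $r4:0, $r5:0, $r6:12, $r7:6}
[3] bne  $r4, $r3, L7  →  {$r0:0, $r1:13, $r2:2, $r3:7, $r4:0, $r5:0, $r6:12, $r7:6}  ⟨branch taken⟩
[4] slti  $r7, $r2, 14  →  {$r0:0, $r1:13, $r2:2, $r3:7, $r4:0, $r5:0, $r6:12, $r7:1}
[7] or   $r0, $r1, $r7  →  {$r0:0, $r1:13, $r2:2, $r3:7, $r4:0, $r5:0, $r6:12, $r7:1}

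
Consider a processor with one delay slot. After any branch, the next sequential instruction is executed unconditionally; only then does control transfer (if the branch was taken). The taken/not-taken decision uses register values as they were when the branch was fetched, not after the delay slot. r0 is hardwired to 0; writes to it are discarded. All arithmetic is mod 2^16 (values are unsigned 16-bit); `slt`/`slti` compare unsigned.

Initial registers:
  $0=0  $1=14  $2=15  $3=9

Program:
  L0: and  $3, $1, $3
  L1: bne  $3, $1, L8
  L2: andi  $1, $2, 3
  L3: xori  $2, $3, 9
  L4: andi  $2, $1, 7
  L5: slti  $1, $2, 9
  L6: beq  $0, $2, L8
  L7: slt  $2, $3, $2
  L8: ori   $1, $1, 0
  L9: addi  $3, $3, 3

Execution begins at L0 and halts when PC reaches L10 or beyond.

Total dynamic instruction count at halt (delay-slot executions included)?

#0 and  $3, $1, $3 ; 0/14/15/8
#1 bne  $3, $1, L8 ; 0/14/15/8 ; →target
#2 andi  $1, $2, 3 ; 0/3/15/8
#8 ori   $1, $1, 0 ; 0/3/15/8
#9 addi  $3, $3, 3 ; 0/3/15/11

5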